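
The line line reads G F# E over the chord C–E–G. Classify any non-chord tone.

The harmony at that moment is C major triad (C, E, G); F# is not a chord tone.
It is approached by step down from G and left by step down to E.
Step in, step out in the same direction — a passing tone.

F# is a passing tone.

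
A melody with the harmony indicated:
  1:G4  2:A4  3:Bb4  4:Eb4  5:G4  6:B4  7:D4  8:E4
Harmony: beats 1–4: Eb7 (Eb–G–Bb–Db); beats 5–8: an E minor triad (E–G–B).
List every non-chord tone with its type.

The harmony at that moment is Eb dominant seventh chord (Eb, G, Bb, Db); A4 is not a chord tone.
It is approached by step up from G4 and left by step up to Bb4.
Step in, step out in the same direction — a passing tone.
The harmony at that moment is E minor triad (E, G, B); D4 is not a chord tone.
It is approached by leap down from B4 and left by step up to E4.
Leap in, step out — an appoggiatura.

A4 (beat 2) — passing tone; D4 (beat 7) — appoggiatura.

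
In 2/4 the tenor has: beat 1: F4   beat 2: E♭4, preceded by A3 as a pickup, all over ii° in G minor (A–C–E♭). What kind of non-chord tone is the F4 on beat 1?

Appoggiatura.

The harmony at that moment is A diminished triad (A, C, E♭); F4 is not a chord tone.
It is approached by leap up from A3 and left by step down to E♭4.
Leap in, step out, metrically accented — an appoggiatura.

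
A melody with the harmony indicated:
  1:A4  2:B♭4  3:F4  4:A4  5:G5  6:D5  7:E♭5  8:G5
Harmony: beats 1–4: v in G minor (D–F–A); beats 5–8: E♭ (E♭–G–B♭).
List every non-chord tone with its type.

B♭4 (beat 2) — escape tone; D5 (beat 6) — appoggiatura.

The harmony at that moment is D minor triad (D, F, A); B♭4 is not a chord tone.
It is approached by step up from A4 and left by leap down to F4.
Step in, leap out — an escape tone.
The harmony at that moment is E♭ major triad (E♭, G, B♭); D5 is not a chord tone.
It is approached by leap down from G5 and left by step up to E♭5.
Leap in, step out — an appoggiatura.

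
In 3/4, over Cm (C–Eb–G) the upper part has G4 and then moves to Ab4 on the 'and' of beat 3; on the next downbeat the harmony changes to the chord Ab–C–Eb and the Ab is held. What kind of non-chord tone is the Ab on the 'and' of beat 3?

Anticipation.

The harmony at that moment is C minor triad (C, Eb, G); Ab4 is not a chord tone.
It is approached by step up from G4 and then sustained as the same pitch into the next harmony.
Arriving early and becoming a chord tone when the harmony changes — an anticipation.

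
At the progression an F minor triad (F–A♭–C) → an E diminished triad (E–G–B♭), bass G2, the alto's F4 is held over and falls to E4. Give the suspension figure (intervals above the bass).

At the second chord the bass is G2. The suspended F4 lies a seventh above the bass; after resolving down by step to E4, the interval above the bass becomes a sixth.
Suspension figures are named by those two intervals: 7–6.

7–6 suspension.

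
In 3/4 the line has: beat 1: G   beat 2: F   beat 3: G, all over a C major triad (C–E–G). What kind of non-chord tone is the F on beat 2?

The harmony at that moment is C major triad (C, E, G); F is not a chord tone.
It is approached by step down from G and left by step up to G.
Step away and step back to the same note — a neighbor tone (lower neighbor).

Lower neighbor tone.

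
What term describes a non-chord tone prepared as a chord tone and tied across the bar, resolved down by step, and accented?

Approach: by preparation — the pitch is first a chord tone, then held (tied or repeated) while the harmony changes under it. Departure: down by step. Metric position: strong.
A prepared dissonance that resolves downward by step — a suspension. (The same figure resolving upward would be a retardation.)

Suspension.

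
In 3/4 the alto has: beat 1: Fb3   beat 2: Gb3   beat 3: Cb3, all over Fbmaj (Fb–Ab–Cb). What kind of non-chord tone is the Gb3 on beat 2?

The harmony at that moment is Fb major triad (Fb, Ab, Cb); Gb3 is not a chord tone.
It is approached by step up from Fb3 and left by leap down to Cb3.
Step in, leap out, on a weak beat — an escape tone.

Escape tone.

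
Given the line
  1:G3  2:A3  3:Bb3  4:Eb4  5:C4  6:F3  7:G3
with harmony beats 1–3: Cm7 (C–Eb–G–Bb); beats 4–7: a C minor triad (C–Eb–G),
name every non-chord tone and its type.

The harmony at that moment is C minor seventh chord (C, Eb, G, Bb); A3 is not a chord tone.
It is approached by step up from G3 and left by step up to Bb3.
Step in, step out in the same direction — a passing tone.
The harmony at that moment is C minor triad (C, Eb, G); F3 is not a chord tone.
It is approached by leap down from C4 and left by step up to G3.
Leap in, step out — an appoggiatura.

A3 (beat 2) — passing tone; F3 (beat 6) — appoggiatura.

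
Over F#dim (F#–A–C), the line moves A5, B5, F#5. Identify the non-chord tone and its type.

The harmony at that moment is F# diminished triad (F#, A, C); B5 is not a chord tone.
It is approached by step up from A5 and left by leap down to F#5.
Step in, leap out — an escape tone.

B5 is an escape tone.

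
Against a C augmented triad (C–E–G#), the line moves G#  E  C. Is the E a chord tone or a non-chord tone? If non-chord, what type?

C augmented triad contains C, E, G#; E is the third, so it is a chord tone.

Chord tone (the third of C augmented triad).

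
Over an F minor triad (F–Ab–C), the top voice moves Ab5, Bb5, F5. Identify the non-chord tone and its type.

Bb5 is an escape tone.

The harmony at that moment is F minor triad (F, Ab, C); Bb5 is not a chord tone.
It is approached by step up from Ab5 and left by leap down to F5.
Step in, leap out — an escape tone.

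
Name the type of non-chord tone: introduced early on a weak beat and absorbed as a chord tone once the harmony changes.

Approach: ahead of the chord change (typically by step), so it is dissonant against the current harmony. Departure: none — the same pitch is restated or held and is a chord tone of the new harmony.
Dissonant first, consonant once the harmony catches up: the note simply arrives early — an anticipation. (The reverse timing, consonant first and dissonant after the change, would be a suspension or retardation.)

Anticipation.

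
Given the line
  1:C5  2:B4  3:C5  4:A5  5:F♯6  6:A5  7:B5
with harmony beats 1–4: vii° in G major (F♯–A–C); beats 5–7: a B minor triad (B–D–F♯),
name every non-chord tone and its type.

The harmony at that moment is F♯ diminished triad (F♯, A, C); B4 is not a chord tone.
It is approached by step down from C5 and left by step up to C5.
Step away and step back to the same note — a neighbor tone (lower neighbor).
The harmony at that moment is B minor triad (B, D, F♯); A5 is not a chord tone.
It is approached by leap down from F♯6 and left by step up to B5.
Leap in, step out — an appoggiatura.

B4 (beat 2) — neighbor tone; A5 (beat 6) — appoggiatura.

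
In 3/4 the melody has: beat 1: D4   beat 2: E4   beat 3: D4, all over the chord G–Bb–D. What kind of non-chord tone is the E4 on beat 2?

Upper neighbor tone.

The harmony at that moment is G minor triad (G, Bb, D); E4 is not a chord tone.
It is approached by step up from D4 and left by step down to D4.
Step away and step back to the same note — a neighbor tone (upper neighbor).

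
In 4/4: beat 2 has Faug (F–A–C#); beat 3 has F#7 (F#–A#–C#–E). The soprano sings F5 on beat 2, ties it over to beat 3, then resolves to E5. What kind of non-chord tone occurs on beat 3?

Suspension.

The harmony at that moment is F# dominant seventh chord (F#, A#, C#, E); F5 is not a chord tone.
It is held over (the same pitch as the preceding F5) and left by step down to E5.
Held over from the previous chord and resolving down by step — a suspension.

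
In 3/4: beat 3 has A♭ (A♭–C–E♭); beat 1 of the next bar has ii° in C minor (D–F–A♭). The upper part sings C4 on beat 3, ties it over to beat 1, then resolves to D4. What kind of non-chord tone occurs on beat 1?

Retardation.

The harmony at that moment is D diminished triad (D, F, A♭); C4 is not a chord tone.
It is held over (the same pitch as the preceding C4) and left by step up to D4.
Held over from the previous chord and resolving up by step — a retardation.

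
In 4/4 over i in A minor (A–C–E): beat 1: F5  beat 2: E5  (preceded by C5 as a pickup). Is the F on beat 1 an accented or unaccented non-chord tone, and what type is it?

The harmony at that moment is A minor triad (A, C, E); F5 is not a chord tone.
It is approached by leap up from C5 and left by step down to E5.
Leap in, step out — an appoggiatura.
It falls on the downbeat, so it is accented.

Accented appoggiatura.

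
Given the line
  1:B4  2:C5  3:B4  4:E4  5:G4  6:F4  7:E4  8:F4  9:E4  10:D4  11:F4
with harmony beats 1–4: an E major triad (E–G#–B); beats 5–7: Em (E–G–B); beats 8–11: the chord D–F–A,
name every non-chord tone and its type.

The harmony at that moment is E major triad (E, G#, B); C5 is not a chord tone.
It is approached by step up from B4 and left by step down to B4.
Step away and step back to the same note — a neighbor tone (upper neighbor).
The harmony at that moment is E minor triad (E, G, B); F4 is not a chord tone.
It is approached by step down from G4 and left by step down to E4.
Step in, step out in the same direction — a passing tone.
The harmony at that moment is D minor triad (D, F, A); E4 is not a chord tone.
It is approached by step down from F4 and left by step down to D4.
Step in, step out in the same direction — a passing tone.

C5 (beat 2) — neighbor tone; F4 (beat 6) — passing tone; E4 (beat 9) — passing tone.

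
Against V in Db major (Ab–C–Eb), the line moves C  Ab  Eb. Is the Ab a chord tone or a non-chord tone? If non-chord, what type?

Chord tone (the root of Ab major triad).

Ab major triad contains Ab, C, Eb; Ab is the root, so it is a chord tone.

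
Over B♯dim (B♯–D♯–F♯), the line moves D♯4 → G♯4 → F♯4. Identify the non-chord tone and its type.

G♯4 is an appoggiatura.

The harmony at that moment is B♯ diminished triad (B♯, D♯, F♯); G♯4 is not a chord tone.
It is approached by leap up from D♯4 and left by step down to F♯4.
Leap in, step out — an appoggiatura.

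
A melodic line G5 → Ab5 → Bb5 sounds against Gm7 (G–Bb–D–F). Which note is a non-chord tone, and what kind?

The harmony at that moment is G minor seventh chord (G, Bb, D, F); Ab5 is not a chord tone.
It is approached by step up from G5 and left by step up to Bb5.
Step in, step out in the same direction — a passing tone.

Ab5 is a passing tone.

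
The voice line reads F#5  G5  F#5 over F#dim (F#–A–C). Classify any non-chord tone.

G5 is a neighbor tone.

The harmony at that moment is F# diminished triad (F#, A, C); G5 is not a chord tone.
It is approached by step up from F#5 and left by step down to F#5.
Step away and step back to the same note — a neighbor tone (upper neighbor).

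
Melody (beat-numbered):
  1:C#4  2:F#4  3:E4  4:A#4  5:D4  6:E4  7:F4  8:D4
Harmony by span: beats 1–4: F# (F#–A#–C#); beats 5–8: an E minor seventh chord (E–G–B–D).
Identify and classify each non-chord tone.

E4 (beat 3) — escape tone; F4 (beat 7) — escape tone.

The harmony at that moment is F# major triad (F#, A#, C#); E4 is not a chord tone.
It is approached by step down from F#4 and left by leap up to A#4.
Step in, leap out — an escape tone.
The harmony at that moment is E minor seventh chord (E, G, B, D); F4 is not a chord tone.
It is approached by step up from E4 and left by leap down to D4.
Step in, leap out — an escape tone.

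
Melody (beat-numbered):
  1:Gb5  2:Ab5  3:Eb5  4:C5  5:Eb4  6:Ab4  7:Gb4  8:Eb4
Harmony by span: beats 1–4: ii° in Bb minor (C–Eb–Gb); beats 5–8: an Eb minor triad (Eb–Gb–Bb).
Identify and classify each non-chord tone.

Ab5 (beat 2) — escape tone; Ab4 (beat 6) — appoggiatura.

The harmony at that moment is C diminished triad (C, Eb, Gb); Ab5 is not a chord tone.
It is approached by step up from Gb5 and left by leap down to Eb5.
Step in, leap out — an escape tone.
The harmony at that moment is Eb minor triad (Eb, Gb, Bb); Ab4 is not a chord tone.
It is approached by leap up from Eb4 and left by step down to Gb4.
Leap in, step out — an appoggiatura.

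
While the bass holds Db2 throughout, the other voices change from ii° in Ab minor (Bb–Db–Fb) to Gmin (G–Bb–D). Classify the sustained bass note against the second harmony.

The harmony at that moment is G minor triad (G, Bb, D); Db2 is not a chord tone.
It is held over (the same pitch as the preceding Db2) and then sustained as the same pitch into the next harmony.
Sustained through a change of harmony — a pedal tone.

Pedal tone (pedal point).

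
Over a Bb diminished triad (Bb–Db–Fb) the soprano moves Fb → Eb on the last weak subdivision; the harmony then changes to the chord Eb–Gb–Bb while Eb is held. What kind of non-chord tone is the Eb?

The harmony at that moment is Bb diminished triad (Bb, Db, Fb); Eb is not a chord tone.
It is approached by step down from Fb and then sustained as the same pitch into the next harmony.
Arriving early and becoming a chord tone when the harmony changes — an anticipation.

Eb is an anticipation.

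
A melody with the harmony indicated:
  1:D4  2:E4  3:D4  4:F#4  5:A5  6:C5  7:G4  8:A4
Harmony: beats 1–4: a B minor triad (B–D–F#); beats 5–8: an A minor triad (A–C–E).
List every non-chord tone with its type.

E4 (beat 2) — neighbor tone; G4 (beat 7) — appoggiatura.

The harmony at that moment is B minor triad (B, D, F#); E4 is not a chord tone.
It is approached by step up from D4 and left by step down to D4.
Step away and step back to the same note — a neighbor tone (upper neighbor).
The harmony at that moment is A minor triad (A, C, E); G4 is not a chord tone.
It is approached by leap down from C5 and left by step up to A4.
Leap in, step out — an appoggiatura.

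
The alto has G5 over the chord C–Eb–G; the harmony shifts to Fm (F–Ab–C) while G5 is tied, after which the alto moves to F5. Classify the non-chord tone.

The harmony at that moment is F minor triad (F, Ab, C); G5 is not a chord tone.
It is held over (the same pitch as the preceding G5) and left by step down to F5.
Held over from the previous chord and resolving down by step — a suspension.

G5 is a suspension.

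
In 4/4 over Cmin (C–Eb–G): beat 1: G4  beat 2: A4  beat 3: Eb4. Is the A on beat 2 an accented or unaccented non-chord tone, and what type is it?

Unaccented escape tone.

The harmony at that moment is C minor triad (C, Eb, G); A4 is not a chord tone.
It is approached by step up from G4 and left by leap down to Eb4.
Step in, leap out — an escape tone.
It falls on a weak beat, so it is unaccented.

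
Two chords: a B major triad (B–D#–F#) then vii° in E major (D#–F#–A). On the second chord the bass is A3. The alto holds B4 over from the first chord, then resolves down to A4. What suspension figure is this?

9–8 suspension.

At the second chord the bass is A3. The suspended B4 lies a ninth above the bass; after resolving down by step to A4, the interval above the bass becomes an octave.
Suspension figures are named by those two intervals: 9–8.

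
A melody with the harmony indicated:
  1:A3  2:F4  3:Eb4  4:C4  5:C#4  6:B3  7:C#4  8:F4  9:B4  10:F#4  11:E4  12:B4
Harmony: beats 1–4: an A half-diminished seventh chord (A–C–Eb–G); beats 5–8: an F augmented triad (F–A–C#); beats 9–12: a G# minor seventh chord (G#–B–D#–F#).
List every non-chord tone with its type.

The harmony at that moment is A half-diminished seventh chord (A, C, Eb, G); F4 is not a chord tone.
It is approached by leap up from A3 and left by step down to Eb4.
Leap in, step out — an appoggiatura.
The harmony at that moment is F augmented triad (F, A, C#); B3 is not a chord tone.
It is approached by step down from C#4 and left by step up to C#4.
Step away and step back to the same note — a neighbor tone (lower neighbor).
The harmony at that moment is G# minor seventh chord (G#, B, D#, F#); E4 is not a chord tone.
It is approached by step down from F#4 and left by leap up to B4.
Step in, leap out — an escape tone.

F4 (beat 2) — appoggiatura; B3 (beat 6) — neighbor tone; E4 (beat 11) — escape tone.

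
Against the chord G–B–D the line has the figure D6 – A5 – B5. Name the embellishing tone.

A5 is an appoggiatura.

The harmony at that moment is G major triad (G, B, D); A5 is not a chord tone.
It is approached by leap down from D6 and left by step up to B5.
Leap in, step out — an appoggiatura.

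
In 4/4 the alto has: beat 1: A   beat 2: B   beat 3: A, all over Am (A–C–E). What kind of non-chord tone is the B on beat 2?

Upper neighbor tone.

The harmony at that moment is A minor triad (A, C, E); B is not a chord tone.
It is approached by step up from A and left by step down to A.
Step away and step back to the same note — a neighbor tone (upper neighbor).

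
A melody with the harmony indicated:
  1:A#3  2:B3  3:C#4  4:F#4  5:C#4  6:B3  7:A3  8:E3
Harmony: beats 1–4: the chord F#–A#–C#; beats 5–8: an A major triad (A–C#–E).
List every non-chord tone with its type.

The harmony at that moment is F# major triad (F#, A#, C#); B3 is not a chord tone.
It is approached by step up from A#3 and left by step up to C#4.
Step in, step out in the same direction — a passing tone.
The harmony at that moment is A major triad (A, C#, E); B3 is not a chord tone.
It is approached by step down from C#4 and left by step down to A3.
Step in, step out in the same direction — a passing tone.

B3 (beat 2) — passing tone; B3 (beat 6) — passing tone.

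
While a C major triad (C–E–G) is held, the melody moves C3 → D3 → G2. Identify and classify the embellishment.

The harmony at that moment is C major triad (C, E, G); D3 is not a chord tone.
It is approached by step up from C3 and left by leap down to G2.
Step in, leap out — an escape tone.

D3 is an escape tone.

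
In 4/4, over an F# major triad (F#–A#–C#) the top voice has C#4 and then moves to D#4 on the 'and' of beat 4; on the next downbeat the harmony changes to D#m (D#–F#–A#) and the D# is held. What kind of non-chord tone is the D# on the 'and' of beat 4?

The harmony at that moment is F# major triad (F#, A#, C#); D#4 is not a chord tone.
It is approached by step up from C#4 and then sustained as the same pitch into the next harmony.
Arriving early and becoming a chord tone when the harmony changes — an anticipation.

Anticipation.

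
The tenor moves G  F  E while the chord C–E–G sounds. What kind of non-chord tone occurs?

F is a passing tone.

The harmony at that moment is C major triad (C, E, G); F is not a chord tone.
It is approached by step down from G and left by step down to E.
Step in, step out in the same direction — a passing tone.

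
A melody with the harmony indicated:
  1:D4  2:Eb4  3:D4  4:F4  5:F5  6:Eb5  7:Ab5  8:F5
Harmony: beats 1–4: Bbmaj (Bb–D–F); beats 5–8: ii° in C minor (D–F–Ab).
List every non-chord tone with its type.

Eb4 (beat 2) — neighbor tone; Eb5 (beat 6) — escape tone.

The harmony at that moment is Bb major triad (Bb, D, F); Eb4 is not a chord tone.
It is approached by step up from D4 and left by step down to D4.
Step away and step back to the same note — a neighbor tone (upper neighbor).
The harmony at that moment is D diminished triad (D, F, Ab); Eb5 is not a chord tone.
It is approached by step down from F5 and left by leap up to Ab5.
Step in, leap out — an escape tone.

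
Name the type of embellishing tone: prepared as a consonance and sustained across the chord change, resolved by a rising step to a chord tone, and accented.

Retardation.

Approach: by preparation — the pitch is first a chord tone, then held (tied or repeated) while the harmony changes under it. Departure: up by step. Metric position: strong.
A prepared dissonance that resolves upward by step — a retardation. (The same figure resolving downward would be a suspension.)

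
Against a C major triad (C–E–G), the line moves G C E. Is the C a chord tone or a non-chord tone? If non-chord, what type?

C major triad contains C, E, G; C is the root, so it is a chord tone.

Chord tone (the root of C major triad).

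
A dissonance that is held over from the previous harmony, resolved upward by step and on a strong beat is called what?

Retardation.

Approach: by preparation — the pitch is first a chord tone, then held (tied or repeated) while the harmony changes under it. Departure: up by step. Metric position: strong.
A prepared dissonance that resolves upward by step — a retardation. (The same figure resolving downward would be a suspension.)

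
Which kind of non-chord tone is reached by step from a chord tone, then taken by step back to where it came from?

Approach: by step. Departure: by step in the opposite direction, back to the starting pitch.
Stepwise on both sides but reversing to return to the same chord tone — a neighbor tone. (Had it continued onward in the same direction it would be a passing tone instead.)

Neighbor tone.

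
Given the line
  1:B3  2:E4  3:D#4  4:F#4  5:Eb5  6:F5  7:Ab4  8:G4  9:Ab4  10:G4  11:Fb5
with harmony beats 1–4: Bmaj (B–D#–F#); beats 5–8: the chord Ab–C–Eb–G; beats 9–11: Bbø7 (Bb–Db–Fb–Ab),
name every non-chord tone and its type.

E4 (beat 2) — appoggiatura; F5 (beat 6) — escape tone; G4 (beat 10) — escape tone.

The harmony at that moment is B major triad (B, D#, F#); E4 is not a chord tone.
It is approached by leap up from B3 and left by step down to D#4.
Leap in, step out — an appoggiatura.
The harmony at that moment is Ab major seventh chord (Ab, C, Eb, G); F5 is not a chord tone.
It is approached by step up from Eb5 and left by leap down to Ab4.
Step in, leap out — an escape tone.
The harmony at that moment is Bb half-diminished seventh chord (Bb, Db, Fb, Ab); G4 is not a chord tone.
It is approached by step down from Ab4 and left by leap up to Fb5.
Step in, leap out — an escape tone.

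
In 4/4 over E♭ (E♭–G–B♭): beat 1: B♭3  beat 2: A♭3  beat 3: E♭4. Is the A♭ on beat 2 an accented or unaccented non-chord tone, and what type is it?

Unaccented escape tone.

The harmony at that moment is E♭ major triad (E♭, G, B♭); A♭3 is not a chord tone.
It is approached by step down from B♭3 and left by leap up to E♭4.
Step in, leap out — an escape tone.
It falls on a weak beat, so it is unaccented.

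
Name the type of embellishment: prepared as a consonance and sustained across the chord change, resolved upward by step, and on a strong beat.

Approach: by preparation — the pitch is first a chord tone, then held (tied or repeated) while the harmony changes under it. Departure: up by step. Metric position: strong.
A prepared dissonance that resolves upward by step — a retardation. (The same figure resolving downward would be a suspension.)

Retardation.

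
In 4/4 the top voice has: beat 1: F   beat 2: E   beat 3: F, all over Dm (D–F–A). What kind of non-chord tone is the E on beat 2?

The harmony at that moment is D minor triad (D, F, A); E is not a chord tone.
It is approached by step down from F and left by step up to F.
Step away and step back to the same note — a neighbor tone (lower neighbor).

Lower neighbor tone.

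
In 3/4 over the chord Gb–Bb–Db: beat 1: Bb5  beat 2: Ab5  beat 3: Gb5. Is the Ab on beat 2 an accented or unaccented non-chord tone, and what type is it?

Unaccented passing tone.

The harmony at that moment is Gb major triad (Gb, Bb, Db); Ab5 is not a chord tone.
It is approached by step down from Bb5 and left by step down to Gb5.
Step in, step out in the same direction — a passing tone.
It falls on a weak beat, so it is unaccented.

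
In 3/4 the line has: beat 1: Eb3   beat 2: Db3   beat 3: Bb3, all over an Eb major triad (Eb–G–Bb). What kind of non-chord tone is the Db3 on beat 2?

The harmony at that moment is Eb major triad (Eb, G, Bb); Db3 is not a chord tone.
It is approached by step down from Eb3 and left by leap up to Bb3.
Step in, leap out, on a weak beat — an escape tone.

Escape tone.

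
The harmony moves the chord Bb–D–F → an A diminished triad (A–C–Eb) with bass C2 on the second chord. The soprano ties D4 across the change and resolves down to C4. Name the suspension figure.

At the second chord the bass is C2. The suspended D4 lies a ninth above the bass; after resolving down by step to C4, the interval above the bass becomes an octave.
Suspension figures are named by those two intervals: 9–8.

9–8 suspension.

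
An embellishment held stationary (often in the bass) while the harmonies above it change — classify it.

Pedal tone.

Approach: none. Departure: none — a single pitch is sustained while the chords change around it, passing through harmonies that do not contain it.
No melodic motion at all; the dissonance is created entirely by the moving harmonies against the stationary note — a pedal tone (pedal point).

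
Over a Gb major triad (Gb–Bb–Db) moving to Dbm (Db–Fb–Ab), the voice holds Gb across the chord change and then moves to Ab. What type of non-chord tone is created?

The harmony at that moment is Db minor triad (Db, Fb, Ab); Gb is not a chord tone.
It is held over (the same pitch as the preceding Gb) and left by step up to Ab.
Held over from the previous chord and resolving up by step — a retardation.

Gb is a retardation.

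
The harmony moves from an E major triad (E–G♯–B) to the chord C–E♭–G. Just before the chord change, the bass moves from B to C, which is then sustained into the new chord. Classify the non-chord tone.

The harmony at that moment is E major triad (E, G♯, B); C is not a chord tone.
It is approached by step up from B and then sustained as the same pitch into the next harmony.
Arriving early and becoming a chord tone when the harmony changes — an anticipation.

C is an anticipation.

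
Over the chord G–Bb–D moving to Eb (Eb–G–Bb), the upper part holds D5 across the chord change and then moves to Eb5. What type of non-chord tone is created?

D5 is a retardation.

The harmony at that moment is Eb major triad (Eb, G, Bb); D5 is not a chord tone.
It is held over (the same pitch as the preceding D5) and left by step up to Eb5.
Held over from the previous chord and resolving up by step — a retardation.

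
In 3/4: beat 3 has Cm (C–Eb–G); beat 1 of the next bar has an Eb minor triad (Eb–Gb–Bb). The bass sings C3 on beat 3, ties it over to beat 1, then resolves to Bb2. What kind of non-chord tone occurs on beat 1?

Suspension.

The harmony at that moment is Eb minor triad (Eb, Gb, Bb); C3 is not a chord tone.
It is held over (the same pitch as the preceding C3) and left by step down to Bb2.
Held over from the previous chord and resolving down by step — a suspension.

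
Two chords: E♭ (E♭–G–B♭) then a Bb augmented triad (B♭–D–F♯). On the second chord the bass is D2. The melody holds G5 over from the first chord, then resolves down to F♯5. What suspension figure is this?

At the second chord the bass is D2. The suspended G5 lies a fourth above the bass; after resolving down by step to F♯5, the interval above the bass becomes a third.
Suspension figures are named by those two intervals: 4–3.

4–3 suspension.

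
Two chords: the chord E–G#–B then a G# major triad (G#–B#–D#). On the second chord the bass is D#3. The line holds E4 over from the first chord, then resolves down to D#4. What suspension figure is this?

At the second chord the bass is D#3. The suspended E4 lies a ninth above the bass; after resolving down by step to D#4, the interval above the bass becomes an octave.
Suspension figures are named by those two intervals: 9–8.

9–8 suspension.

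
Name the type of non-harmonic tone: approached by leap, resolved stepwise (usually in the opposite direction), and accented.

Appoggiatura.

Approach: by leap. Departure: by step. Metric position: strong.
Leap in, step out, in a metrically strong position — an appoggiatura. (It is the mirror image of the escape tone, which steps in and leaps out from a weak position.)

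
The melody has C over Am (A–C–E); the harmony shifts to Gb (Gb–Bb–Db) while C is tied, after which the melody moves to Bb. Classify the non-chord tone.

The harmony at that moment is Gb major triad (Gb, Bb, Db); C is not a chord tone.
It is held over (the same pitch as the preceding C) and left by step down to Bb.
Held over from the previous chord and resolving down by step — a suspension.

C is a suspension.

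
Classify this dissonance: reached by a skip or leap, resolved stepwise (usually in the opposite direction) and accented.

Appoggiatura.

Approach: by leap. Departure: by step. Metric position: strong.
Leap in, step out, in a metrically strong position — an appoggiatura. (It is the mirror image of the escape tone, which steps in and leaps out from a weak position.)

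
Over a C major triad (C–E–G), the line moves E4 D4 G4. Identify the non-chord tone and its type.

D4 is an escape tone.

The harmony at that moment is C major triad (C, E, G); D4 is not a chord tone.
It is approached by step down from E4 and left by leap up to G4.
Step in, leap out — an escape tone.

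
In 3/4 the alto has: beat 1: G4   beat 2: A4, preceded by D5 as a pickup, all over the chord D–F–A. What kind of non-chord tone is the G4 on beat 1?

The harmony at that moment is D minor triad (D, F, A); G4 is not a chord tone.
It is approached by leap down from D5 and left by step up to A4.
Leap in, step out, metrically accented — an appoggiatura.

Appoggiatura.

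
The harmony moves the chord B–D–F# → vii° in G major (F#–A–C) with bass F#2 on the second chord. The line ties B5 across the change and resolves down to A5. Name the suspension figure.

At the second chord the bass is F#2. The suspended B5 lies a fourth above the bass; after resolving down by step to A5, the interval above the bass becomes a third.
Suspension figures are named by those two intervals: 4–3.

4–3 suspension.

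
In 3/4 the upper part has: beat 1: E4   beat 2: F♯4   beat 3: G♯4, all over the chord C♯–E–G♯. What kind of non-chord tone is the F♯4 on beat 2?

The harmony at that moment is C♯ minor triad (C♯, E, G♯); F♯4 is not a chord tone.
It is approached by step up from E4 and left by step up to G♯4.
Step in, step out in the same direction — a passing tone.

Passing tone.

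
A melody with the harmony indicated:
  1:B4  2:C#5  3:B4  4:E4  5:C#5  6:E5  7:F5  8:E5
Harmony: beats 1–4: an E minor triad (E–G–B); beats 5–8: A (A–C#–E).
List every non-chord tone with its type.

The harmony at that moment is E minor triad (E, G, B); C#5 is not a chord tone.
It is approached by step up from B4 and left by step down to B4.
Step away and step back to the same note — a neighbor tone (upper neighbor).
The harmony at that moment is A major triad (A, C#, E); F5 is not a chord tone.
It is approached by step up from E5 and left by step down to E5.
Step away and step back to the same note — a neighbor tone (upper neighbor).

C#5 (beat 2) — neighbor tone; F5 (beat 7) — neighbor tone.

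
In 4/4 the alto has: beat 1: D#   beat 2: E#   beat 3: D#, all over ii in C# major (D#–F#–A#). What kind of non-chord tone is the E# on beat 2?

The harmony at that moment is D# minor triad (D#, F#, A#); E# is not a chord tone.
It is approached by step up from D# and left by step down to D#.
Step away and step back to the same note — a neighbor tone (upper neighbor).

Upper neighbor tone.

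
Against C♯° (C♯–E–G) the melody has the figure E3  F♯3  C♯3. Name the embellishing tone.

F♯3 is an escape tone.

The harmony at that moment is C♯ diminished triad (C♯, E, G); F♯3 is not a chord tone.
It is approached by step up from E3 and left by leap down to C♯3.
Step in, leap out — an escape tone.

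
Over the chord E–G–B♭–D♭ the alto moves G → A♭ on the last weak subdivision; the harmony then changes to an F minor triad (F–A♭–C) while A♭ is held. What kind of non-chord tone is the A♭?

The harmony at that moment is E diminished seventh chord (E, G, B♭, D♭); A♭ is not a chord tone.
It is approached by step up from G and then sustained as the same pitch into the next harmony.
Arriving early and becoming a chord tone when the harmony changes — an anticipation.

A♭ is an anticipation.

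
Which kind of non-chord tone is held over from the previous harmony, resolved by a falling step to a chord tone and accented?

Approach: by preparation — the pitch is first a chord tone, then held (tied or repeated) while the harmony changes under it. Departure: down by step. Metric position: strong.
A prepared dissonance that resolves downward by step — a suspension. (The same figure resolving upward would be a retardation.)

Suspension.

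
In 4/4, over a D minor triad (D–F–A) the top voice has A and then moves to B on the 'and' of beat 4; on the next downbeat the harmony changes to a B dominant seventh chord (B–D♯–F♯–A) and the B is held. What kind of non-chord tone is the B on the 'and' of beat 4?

The harmony at that moment is D minor triad (D, F, A); B is not a chord tone.
It is approached by step up from A and then sustained as the same pitch into the next harmony.
Arriving early and becoming a chord tone when the harmony changes — an anticipation.

Anticipation.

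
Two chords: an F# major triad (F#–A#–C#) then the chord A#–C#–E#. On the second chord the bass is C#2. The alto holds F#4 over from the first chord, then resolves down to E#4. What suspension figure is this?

4–3 suspension.

At the second chord the bass is C#2. The suspended F#4 lies a fourth above the bass; after resolving down by step to E#4, the interval above the bass becomes a third.
Suspension figures are named by those two intervals: 4–3.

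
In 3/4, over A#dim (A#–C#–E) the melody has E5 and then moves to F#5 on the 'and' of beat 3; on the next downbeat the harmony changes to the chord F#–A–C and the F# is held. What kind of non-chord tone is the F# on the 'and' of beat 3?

Anticipation.

The harmony at that moment is A# diminished triad (A#, C#, E); F#5 is not a chord tone.
It is approached by step up from E5 and then sustained as the same pitch into the next harmony.
Arriving early and becoming a chord tone when the harmony changes — an anticipation.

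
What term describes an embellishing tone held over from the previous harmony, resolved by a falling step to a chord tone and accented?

Approach: by preparation — the pitch is first a chord tone, then held (tied or repeated) while the harmony changes under it. Departure: down by step. Metric position: strong.
A prepared dissonance that resolves downward by step — a suspension. (The same figure resolving upward would be a retardation.)

Suspension.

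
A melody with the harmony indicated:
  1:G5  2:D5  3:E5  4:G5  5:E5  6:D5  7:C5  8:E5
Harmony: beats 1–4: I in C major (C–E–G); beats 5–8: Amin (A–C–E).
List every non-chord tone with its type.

The harmony at that moment is C major triad (C, E, G); D5 is not a chord tone.
It is approached by leap down from G5 and left by step up to E5.
Leap in, step out — an appoggiatura.
The harmony at that moment is A minor triad (A, C, E); D5 is not a chord tone.
It is approached by step down from E5 and left by step down to C5.
Step in, step out in the same direction — a passing tone.

D5 (beat 2) — appoggiatura; D5 (beat 6) — passing tone.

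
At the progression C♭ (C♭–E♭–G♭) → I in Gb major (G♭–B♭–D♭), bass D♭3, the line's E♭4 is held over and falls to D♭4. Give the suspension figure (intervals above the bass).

9–8 suspension.

At the second chord the bass is D♭3. The suspended E♭4 lies a ninth above the bass; after resolving down by step to D♭4, the interval above the bass becomes an octave.
Suspension figures are named by those two intervals: 9–8.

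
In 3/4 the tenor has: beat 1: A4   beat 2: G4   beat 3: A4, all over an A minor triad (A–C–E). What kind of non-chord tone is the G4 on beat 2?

The harmony at that moment is A minor triad (A, C, E); G4 is not a chord tone.
It is approached by step down from A4 and left by step up to A4.
Step away and step back to the same note — a neighbor tone (lower neighbor).

Lower neighbor tone.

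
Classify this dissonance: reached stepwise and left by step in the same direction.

Passing tone.

Approach: by step. Departure: by step, continuing in the same direction.
Stepwise on both sides with no change of direction means the note fills in the space between two different chord tones — a passing tone. (Had it turned back to its starting note it would be a neighbor tone instead.)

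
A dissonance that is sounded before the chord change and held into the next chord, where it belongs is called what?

Approach: ahead of the chord change (typically by step), so it is dissonant against the current harmony. Departure: none — the same pitch is restated or held and is a chord tone of the new harmony.
Dissonant first, consonant once the harmony catches up: the note simply arrives early — an anticipation. (The reverse timing, consonant first and dissonant after the change, would be a suspension or retardation.)

Anticipation.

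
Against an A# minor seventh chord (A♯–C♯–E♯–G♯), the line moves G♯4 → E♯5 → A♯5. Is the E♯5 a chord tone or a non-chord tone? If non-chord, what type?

Chord tone (the fifth of A# minor seventh chord).

A# minor seventh chord contains A♯, C♯, E♯, G♯; E♯ is the fifth, so it is a chord tone.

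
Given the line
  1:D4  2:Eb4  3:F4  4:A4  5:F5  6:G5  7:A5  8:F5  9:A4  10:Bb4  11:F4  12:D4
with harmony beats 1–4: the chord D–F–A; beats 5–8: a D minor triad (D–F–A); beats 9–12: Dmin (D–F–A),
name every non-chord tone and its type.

Eb4 (beat 2) — passing tone; G5 (beat 6) — passing tone; Bb4 (beat 10) — escape tone.

The harmony at that moment is D minor triad (D, F, A); Eb4 is not a chord tone.
It is approached by step up from D4 and left by step up to F4.
Step in, step out in the same direction — a passing tone.
The harmony at that moment is D minor triad (D, F, A); G5 is not a chord tone.
It is approached by step up from F5 and left by step up to A5.
Step in, step out in the same direction — a passing tone.
The harmony at that moment is D minor triad (D, F, A); Bb4 is not a chord tone.
It is approached by step up from A4 and left by leap down to F4.
Step in, leap out — an escape tone.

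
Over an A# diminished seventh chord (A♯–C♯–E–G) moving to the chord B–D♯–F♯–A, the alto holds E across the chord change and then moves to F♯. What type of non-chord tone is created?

E is a retardation.

The harmony at that moment is B dominant seventh chord (B, D♯, F♯, A); E is not a chord tone.
It is held over (the same pitch as the preceding E) and left by step up to F♯.
Held over from the previous chord and resolving up by step — a retardation.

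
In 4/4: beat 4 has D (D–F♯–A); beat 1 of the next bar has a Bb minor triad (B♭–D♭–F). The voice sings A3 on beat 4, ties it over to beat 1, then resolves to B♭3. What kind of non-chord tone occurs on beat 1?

The harmony at that moment is B♭ minor triad (B♭, D♭, F); A3 is not a chord tone.
It is held over (the same pitch as the preceding A3) and left by step up to B♭3.
Held over from the previous chord and resolving up by step — a retardation.

Retardation.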